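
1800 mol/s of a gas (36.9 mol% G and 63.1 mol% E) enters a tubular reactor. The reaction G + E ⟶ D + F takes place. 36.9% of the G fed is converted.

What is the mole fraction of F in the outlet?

G reacted = 0.369 × 664.2 = 245.1 mol/s; ν_G = −1, so ξ = 245.1/1 = 245.1 mol/s.
Outlet amounts (n = n₀ + ν ξ):
  G: 664.2 − 1(245.1) = 419.1
  E: 1136 − 1(245.1) = 890.7
  D: 0 + 1(245.1) = 245.1
  F: 0 + 1(245.1) = 245.1
Total out = 1800 mol/s; y_F = 245.1 / 1800 = 0.1362.

0.136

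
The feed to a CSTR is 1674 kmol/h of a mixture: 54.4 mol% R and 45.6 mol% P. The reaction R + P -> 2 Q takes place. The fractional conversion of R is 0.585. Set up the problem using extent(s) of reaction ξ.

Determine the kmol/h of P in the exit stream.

R reacted = 0.585 × 910.7 = 532.7 kmol/h; ν_R = −1, so ξ = 532.7/1 = 532.7 kmol/h.
Outlet amounts (n = n₀ + ν ξ):
  R: 910.7 − 1(532.7) = 377.9
  P: 763.3 − 1(532.7) = 230.6
  Q: 0 + 2(532.7) = 1065

231 kmol/h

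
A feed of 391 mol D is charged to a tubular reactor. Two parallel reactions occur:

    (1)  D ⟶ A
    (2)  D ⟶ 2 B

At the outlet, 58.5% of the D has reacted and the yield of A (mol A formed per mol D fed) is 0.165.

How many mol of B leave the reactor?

Yield of A: 1ξ₁ / 391 = 0.165 → ξ₁ = 64.52 mol.
Conversion of D: 1ξ₁ + 1ξ₂ = 0.585 × 391 = 228.7 → ξ₂ = 164.2 mol.
Outlet amounts (n = n₀ + Σ ν·ξ):
  D: 391 − 1(64.52) − 1(164.2) = 162.3
  A: 0 + 1(64.52) = 64.52
  B: 0 + 2(164.2) = 328.4

328 mol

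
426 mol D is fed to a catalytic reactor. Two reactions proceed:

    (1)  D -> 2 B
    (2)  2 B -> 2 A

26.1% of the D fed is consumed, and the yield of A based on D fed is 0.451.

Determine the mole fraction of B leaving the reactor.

0.0563

Conversion of D: D consumed = 1ξ₁ = 0.261 × 426 → ξ₁ = 111.2 mol.
Yield of A: 2ξ₂ / 426 = 0.451 → ξ₂ = 96.06 mol.
Outlet amounts (n = n₀ + Σ ν·ξ):
  D: 426 − 1(111.2) = 314.8
  B: 0 + 2(111.2) − 2(96.06) = 30.25
  A: 0 + 2(96.06) = 192.1
Total out = 537.2 mol; y_B = 30.25 / 537.2 = 0.0563.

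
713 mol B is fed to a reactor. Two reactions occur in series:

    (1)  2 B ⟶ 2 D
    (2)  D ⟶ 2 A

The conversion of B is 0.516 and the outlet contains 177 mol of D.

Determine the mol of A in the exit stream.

382 mol

Conversion of B: B consumed = 2ξ₁ = 0.516 × 713 → ξ₁ = 184 mol.
D balance: n_D = 0 + 2ξ₁ − 1ξ₂ = 177 → ξ₂ = (2·184 − 177)/1 = 190.9 mol.
Outlet amounts (n = n₀ + Σ ν·ξ):
  B: 713 − 2(184) = 345.1
  D: 0 + 2(184) − 1(190.9) = 177
  A: 0 + 2(190.9) = 381.8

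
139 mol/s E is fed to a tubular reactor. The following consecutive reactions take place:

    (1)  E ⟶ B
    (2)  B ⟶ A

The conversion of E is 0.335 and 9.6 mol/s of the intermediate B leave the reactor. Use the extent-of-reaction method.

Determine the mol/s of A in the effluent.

37 mol/s

Conversion of E: E consumed = 1ξ₁ = 0.335 × 139 → ξ₁ = 46.57 mol/s.
B balance: n_B = 0 + 1ξ₁ − 1ξ₂ = 9.6 → ξ₂ = (1·46.57 − 9.6)/1 = 36.97 mol/s.
Outlet amounts (n = n₀ + Σ ν·ξ):
  E: 139 − 1(46.57) = 92.44
  B: 0 + 1(46.57) − 1(36.97) = 9.6
  A: 0 + 1(36.97) = 36.97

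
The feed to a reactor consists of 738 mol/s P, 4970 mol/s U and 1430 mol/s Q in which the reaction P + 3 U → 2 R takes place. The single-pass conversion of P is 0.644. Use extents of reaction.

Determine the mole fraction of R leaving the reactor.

P reacted = 0.644 × 738 = 475.3 mol/s; ν_P = −1, so ξ = 475.3/1 = 475.3 mol/s.
Outlet amounts (n = n₀ + ν ξ):
  P: 738 − 1(475.3) = 262.7
  U: 4970 − 3(475.3) = 3544
  R: 0 + 2(475.3) = 950.5
  Q: 1430 (inert)
Total out = 6187 mol/s; y_R = 950.5 / 6187 = 0.1536.

0.154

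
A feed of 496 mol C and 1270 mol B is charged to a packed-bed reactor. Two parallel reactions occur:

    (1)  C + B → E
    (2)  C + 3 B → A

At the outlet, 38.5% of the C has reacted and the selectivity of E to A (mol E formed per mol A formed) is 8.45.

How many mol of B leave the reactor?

1040 mol

Conversion of C: C consumed = 0.385 × 496 = 191 mol = 1ξ₁ + 1ξ₂.
Selectivity: 1ξ₁ / (1ξ₂) = 8.45 → ξ₁ = 8.45 ξ₂.
Substitute: (1·8.45 + 1) ξ₂ = 191 → ξ₂ = 20.21 mol, ξ₁ = 170.8 mol.
Outlet amounts (n = n₀ + Σ ν·ξ):
  C: 496 − 1(170.8) − 1(20.21) = 305
  B: 1270 − 1(170.8) − 3(20.21) = 1039
  E: 0 + 1(170.8) = 170.8
  A: 0 + 1(20.21) = 20.21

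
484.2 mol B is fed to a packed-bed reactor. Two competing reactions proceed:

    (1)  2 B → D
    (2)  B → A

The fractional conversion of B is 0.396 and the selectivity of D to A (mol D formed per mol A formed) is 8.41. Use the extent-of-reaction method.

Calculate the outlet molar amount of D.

Conversion of B: B consumed = 0.396 × 484.2 = 191.7 mol = 2ξ₁ + 1ξ₂.
Selectivity: 1ξ₁ / (1ξ₂) = 8.41 → ξ₁ = 8.41 ξ₂.
Substitute: (2·8.41 + 1) ξ₂ = 191.7 → ξ₂ = 10.76 mol, ξ₁ = 90.49 mol.
Outlet amounts (n = n₀ + Σ ν·ξ):
  B: 484.2 − 2(90.49) − 1(10.76) = 292.5
  D: 0 + 1(90.49) = 90.49
  A: 0 + 1(10.76) = 10.76

90.5 mol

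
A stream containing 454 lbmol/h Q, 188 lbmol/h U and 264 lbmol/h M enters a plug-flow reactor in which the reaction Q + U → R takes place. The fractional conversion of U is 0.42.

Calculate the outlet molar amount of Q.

375 lbmol/h

U reacted = 0.42 × 188 = 78.96 lbmol/h; ν_U = −1, so ξ = 78.96/1 = 78.96 lbmol/h.
Outlet amounts (n = n₀ + ν ξ):
  Q: 454 − 1(78.96) = 375
  U: 188 − 1(78.96) = 109
  R: 0 + 1(78.96) = 78.96
  M: 264 (inert)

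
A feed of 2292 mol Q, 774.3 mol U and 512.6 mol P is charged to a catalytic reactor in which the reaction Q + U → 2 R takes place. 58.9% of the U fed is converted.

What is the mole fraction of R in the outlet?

U reacted = 0.589 × 774.3 = 456.1 mol; ν_U = −1, so ξ = 456.1/1 = 456.1 mol.
Outlet amounts (n = n₀ + ν ξ):
  Q: 2292 − 1(456.1) = 1836
  U: 774.3 − 1(456.1) = 318.2
  R: 0 + 2(456.1) = 912.1
  P: 512.6 (inert)
Total out = 3579 mol; y_R = 912.1 / 3579 = 0.2549.

0.255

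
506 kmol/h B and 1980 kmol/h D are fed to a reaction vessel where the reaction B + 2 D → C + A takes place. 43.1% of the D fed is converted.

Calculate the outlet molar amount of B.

D reacted = 0.431 × 1980 = 853.4 kmol/h; ν_D = −2, so ξ = 853.4/2 = 426.7 kmol/h.
Outlet amounts (n = n₀ + ν ξ):
  B: 506 − 1(426.7) = 79.31
  D: 1980 − 2(426.7) = 1127
  C: 0 + 1(426.7) = 426.7
  A: 0 + 1(426.7) = 426.7

79.3 kmol/h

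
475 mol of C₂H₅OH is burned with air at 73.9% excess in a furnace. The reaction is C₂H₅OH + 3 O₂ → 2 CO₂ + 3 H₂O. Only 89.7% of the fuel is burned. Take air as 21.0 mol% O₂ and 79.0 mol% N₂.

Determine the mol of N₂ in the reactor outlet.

9320 mol

Stoichiometric O₂ = 3 × 475 = 1425 mol; O₂ fed = 1425 × 1.739 = 2478 mol.
N₂ fed = 2478 × 79/21 = 9322 mol.
Fuel reacted = 0.897 × 475 → ξ = 426.1 mol.
Outlet (n = n₀ + ν ξ):
  C₂H₅OH: 475 − 1(426.1) = 48.93
  O₂: 2478 − 3(426.1) = 1200
  N₂: 9322 (inert)
  CO₂: 0 + 2(426.1) = 852.1
  H₂O: 0 + 3(426.1) = 1278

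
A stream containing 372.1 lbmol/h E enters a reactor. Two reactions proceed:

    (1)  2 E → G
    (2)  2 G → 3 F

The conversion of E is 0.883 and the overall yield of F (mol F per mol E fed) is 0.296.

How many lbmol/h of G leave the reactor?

Conversion of E: E consumed = 2ξ₁ = 0.883 × 372.1 → ξ₁ = 164.3 lbmol/h.
Yield of F: 3ξ₂ / 372.1 = 0.296 → ξ₂ = 36.71 lbmol/h.
Outlet amounts (n = n₀ + Σ ν·ξ):
  E: 372.1 − 2(164.3) = 43.54
  G: 0 + 1(164.3) − 2(36.71) = 90.85
  F: 0 + 3(36.71) = 110.1

90.9 lbmol/h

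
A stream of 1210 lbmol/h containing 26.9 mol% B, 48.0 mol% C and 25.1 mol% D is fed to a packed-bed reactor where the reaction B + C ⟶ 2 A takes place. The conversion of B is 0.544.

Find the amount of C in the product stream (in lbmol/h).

B reacted = 0.544 × 325.5 = 177.1 lbmol/h; ν_B = −1, so ξ = 177.1/1 = 177.1 lbmol/h.
Outlet amounts (n = n₀ + ν ξ):
  B: 325.5 − 1(177.1) = 148.4
  C: 580.8 − 1(177.1) = 403.7
  A: 0 + 2(177.1) = 354.1
  D: 303.7 (inert)

404 lbmol/h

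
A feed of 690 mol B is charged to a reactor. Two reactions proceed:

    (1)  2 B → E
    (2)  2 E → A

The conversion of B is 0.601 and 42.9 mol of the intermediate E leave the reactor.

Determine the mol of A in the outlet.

Conversion of B: B consumed = 2ξ₁ = 0.601 × 690 → ξ₁ = 207.3 mol.
E balance: n_E = 0 + 1ξ₁ − 2ξ₂ = 42.9 → ξ₂ = (1·207.3 − 42.9)/2 = 82.22 mol.
Outlet amounts (n = n₀ + Σ ν·ξ):
  B: 690 − 2(207.3) = 275.3
  E: 0 + 1(207.3) − 2(82.22) = 42.9
  A: 0 + 1(82.22) = 82.22

82.2 mol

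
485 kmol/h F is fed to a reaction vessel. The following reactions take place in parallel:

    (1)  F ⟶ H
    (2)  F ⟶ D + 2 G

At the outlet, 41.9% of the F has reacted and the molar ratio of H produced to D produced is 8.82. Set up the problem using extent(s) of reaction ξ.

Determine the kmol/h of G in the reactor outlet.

41.4 kmol/h

Conversion of F: F consumed = 0.419 × 485 = 203.2 kmol/h = 1ξ₁ + 1ξ₂.
Selectivity: 1ξ₁ / (1ξ₂) = 8.82 → ξ₁ = 8.82 ξ₂.
Substitute: (1·8.82 + 1) ξ₂ = 203.2 → ξ₂ = 20.69 kmol/h, ξ₁ = 182.5 kmol/h.
Outlet amounts (n = n₀ + Σ ν·ξ):
  F: 485 − 1(182.5) − 1(20.69) = 281.8
  H: 0 + 1(182.5) = 182.5
  D: 0 + 1(20.69) = 20.69
  G: 0 + 2(20.69) = 41.39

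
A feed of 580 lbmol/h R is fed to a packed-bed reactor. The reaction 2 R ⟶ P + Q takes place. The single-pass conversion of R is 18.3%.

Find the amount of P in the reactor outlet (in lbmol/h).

R reacted = 0.183 × 580 = 106.1 lbmol/h; ν_R = −2, so ξ = 106.1/2 = 53.07 lbmol/h.
Outlet amounts (n = n₀ + ν ξ):
  R: 580 − 2(53.07) = 473.9
  P: 0 + 1(53.07) = 53.07
  Q: 0 + 1(53.07) = 53.07

53.1 lbmol/h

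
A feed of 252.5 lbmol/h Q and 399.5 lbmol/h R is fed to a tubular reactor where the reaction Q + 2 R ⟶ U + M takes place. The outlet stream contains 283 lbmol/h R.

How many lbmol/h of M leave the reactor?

For R: n = n₀ − 2ξ → 283 = 399.5 − 2ξ, giving ξ = 58.25 lbmol/h.
Outlet amounts (n = n₀ + ν ξ):
  Q: 252.5 − 1(58.25) = 194.2
  R: 399.5 − 2(58.25) = 283
  U: 0 + 1(58.25) = 58.25
  M: 0 + 1(58.25) = 58.25

58.2 lbmol/h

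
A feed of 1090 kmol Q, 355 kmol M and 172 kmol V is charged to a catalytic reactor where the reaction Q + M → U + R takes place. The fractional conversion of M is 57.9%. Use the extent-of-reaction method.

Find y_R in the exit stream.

0.127

M reacted = 0.579 × 355 = 205.5 kmol; ν_M = −1, so ξ = 205.5/1 = 205.5 kmol.
Outlet amounts (n = n₀ + ν ξ):
  Q: 1090 − 1(205.5) = 884.5
  M: 355 − 1(205.5) = 149.5
  U: 0 + 1(205.5) = 205.5
  R: 0 + 1(205.5) = 205.5
  V: 172 (inert)
Total out = 1617 kmol; y_R = 205.5 / 1617 = 0.1271.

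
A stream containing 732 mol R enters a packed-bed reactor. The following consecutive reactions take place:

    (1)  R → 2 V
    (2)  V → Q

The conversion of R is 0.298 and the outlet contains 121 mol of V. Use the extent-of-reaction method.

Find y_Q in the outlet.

0.332

Conversion of R: R consumed = 1ξ₁ = 0.298 × 732 → ξ₁ = 218.1 mol.
V balance: n_V = 0 + 2ξ₁ − 1ξ₂ = 121 → ξ₂ = (2·218.1 − 121)/1 = 315.3 mol.
Outlet amounts (n = n₀ + Σ ν·ξ):
  R: 732 − 1(218.1) = 513.9
  V: 0 + 2(218.1) − 1(315.3) = 121
  Q: 0 + 1(315.3) = 315.3
Total out = 950.1 mol; y_Q = 315.3 / 950.1 = 0.3318.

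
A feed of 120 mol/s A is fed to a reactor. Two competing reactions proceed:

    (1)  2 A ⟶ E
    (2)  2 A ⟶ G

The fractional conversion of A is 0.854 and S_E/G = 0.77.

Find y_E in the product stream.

0.324

Conversion of A: A consumed = 0.854 × 120 = 102.5 mol/s = 2ξ₁ + 2ξ₂.
Selectivity: 1ξ₁ / (1ξ₂) = 0.77 → ξ₁ = 0.77 ξ₂.
Substitute: (2·0.77 + 2) ξ₂ = 102.5 → ξ₂ = 28.95 mol/s, ξ₁ = 22.29 mol/s.
Outlet amounts (n = n₀ + Σ ν·ξ):
  A: 120 − 2(22.29) − 2(28.95) = 17.52
  E: 0 + 1(22.29) = 22.29
  G: 0 + 1(28.95) = 28.95
Total out = 68.76 mol/s; y_E = 22.29 / 68.76 = 0.3242.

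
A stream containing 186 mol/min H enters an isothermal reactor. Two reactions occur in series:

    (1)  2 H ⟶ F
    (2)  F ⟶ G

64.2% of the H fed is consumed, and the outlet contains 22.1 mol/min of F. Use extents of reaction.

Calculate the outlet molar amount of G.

37.6 mol/min

Conversion of H: H consumed = 2ξ₁ = 0.642 × 186 → ξ₁ = 59.71 mol/min.
F balance: n_F = 0 + 1ξ₁ − 1ξ₂ = 22.1 → ξ₂ = (1·59.71 − 22.1)/1 = 37.61 mol/min.
Outlet amounts (n = n₀ + Σ ν·ξ):
  H: 186 − 2(59.71) = 66.59
  F: 0 + 1(59.71) − 1(37.61) = 22.1
  G: 0 + 1(37.61) = 37.61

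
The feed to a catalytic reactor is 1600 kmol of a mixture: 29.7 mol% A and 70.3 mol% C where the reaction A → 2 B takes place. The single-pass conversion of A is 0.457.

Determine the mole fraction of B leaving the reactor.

A reacted = 0.457 × 475.2 = 217.2 kmol; ν_A = −1, so ξ = 217.2/1 = 217.2 kmol.
Outlet amounts (n = n₀ + ν ξ):
  A: 475.2 − 1(217.2) = 258
  B: 0 + 2(217.2) = 434.3
  C: 1125 (inert)
Total out = 1817 kmol; y_B = 434.3 / 1817 = 0.239.

0.239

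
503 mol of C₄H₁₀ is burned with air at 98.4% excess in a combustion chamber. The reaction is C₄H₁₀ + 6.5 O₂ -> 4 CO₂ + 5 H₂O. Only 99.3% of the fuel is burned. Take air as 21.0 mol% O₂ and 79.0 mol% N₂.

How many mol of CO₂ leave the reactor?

Stoichiometric O₂ = 6.5 × 503 = 3270 mol; O₂ fed = 3270 × 1.984 = 6487 mol.
N₂ fed = 6487 × 79/21 = 24400 mol.
Fuel reacted = 0.993 × 503 → ξ = 499.5 mol.
Outlet (n = n₀ + ν ξ):
  C₄H₁₀: 503 − 1(499.5) = 3.521
  O₂: 6487 − 6.5(499.5) = 3240
  N₂: 24400 (inert)
  CO₂: 0 + 4(499.5) = 1998
  H₂O: 0 + 5(499.5) = 2497

2000 mol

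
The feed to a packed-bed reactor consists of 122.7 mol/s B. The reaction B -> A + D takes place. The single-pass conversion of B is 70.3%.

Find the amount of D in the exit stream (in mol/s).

B reacted = 0.703 × 122.7 = 86.26 mol/s; ν_B = −1, so ξ = 86.26/1 = 86.26 mol/s.
Outlet amounts (n = n₀ + ν ξ):
  B: 122.7 − 1(86.26) = 36.44
  A: 0 + 1(86.26) = 86.26
  D: 0 + 1(86.26) = 86.26

86.3 mol/s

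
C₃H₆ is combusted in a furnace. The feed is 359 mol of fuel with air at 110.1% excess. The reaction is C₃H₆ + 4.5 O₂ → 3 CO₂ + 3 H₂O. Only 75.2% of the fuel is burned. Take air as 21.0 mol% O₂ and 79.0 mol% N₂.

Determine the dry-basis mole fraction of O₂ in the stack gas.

Stoichiometric O₂ = 4.5 × 359 = 1616 mol; O₂ fed = 1616 × 2.101 = 3394 mol.
N₂ fed = 3394 × 79/21 = 12770 mol.
Fuel reacted = 0.752 × 359 → ξ = 270 mol.
Outlet (n = n₀ + ν ξ):
  C₃H₆: 359 − 1(270) = 89.03
  O₂: 3394 − 4.5(270) = 2179
  N₂: 12770 (inert)
  CO₂: 0 + 3(270) = 809.9
  H₂O: 0 + 3(270) = 809.9
Dry total = 15850 mol; y_O₂ (dry) = 2179 / 15850 = 0.1375.

0.138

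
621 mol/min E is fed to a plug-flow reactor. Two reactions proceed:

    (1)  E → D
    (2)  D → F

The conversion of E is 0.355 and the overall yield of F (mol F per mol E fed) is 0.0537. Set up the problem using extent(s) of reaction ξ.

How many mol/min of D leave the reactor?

Conversion of E: E consumed = 1ξ₁ = 0.355 × 621 → ξ₁ = 220.5 mol/min.
Yield of F: 1ξ₂ / 621 = 0.0537 → ξ₂ = 33.35 mol/min.
Outlet amounts (n = n₀ + Σ ν·ξ):
  E: 621 − 1(220.5) = 400.5
  D: 0 + 1(220.5) − 1(33.35) = 187.1
  F: 0 + 1(33.35) = 33.35

187 mol/min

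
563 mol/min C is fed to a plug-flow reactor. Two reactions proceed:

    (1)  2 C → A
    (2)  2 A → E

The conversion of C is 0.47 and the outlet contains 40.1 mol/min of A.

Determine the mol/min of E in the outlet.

Conversion of C: C consumed = 2ξ₁ = 0.47 × 563 → ξ₁ = 132.3 mol/min.
A balance: n_A = 0 + 1ξ₁ − 2ξ₂ = 40.1 → ξ₂ = (1·132.3 − 40.1)/2 = 46.1 mol/min.
Outlet amounts (n = n₀ + Σ ν·ξ):
  C: 563 − 2(132.3) = 298.4
  A: 0 + 1(132.3) − 2(46.1) = 40.1
  E: 0 + 1(46.1) = 46.1

46.1 mol/min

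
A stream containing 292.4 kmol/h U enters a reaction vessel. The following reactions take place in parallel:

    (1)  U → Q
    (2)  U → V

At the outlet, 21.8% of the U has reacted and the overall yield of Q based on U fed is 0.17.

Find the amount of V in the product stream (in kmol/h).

14 kmol/h

Yield of Q: 1ξ₁ / 292.4 = 0.17 → ξ₁ = 49.71 kmol/h.
Conversion of U: 1ξ₁ + 1ξ₂ = 0.218 × 292.4 = 63.74 → ξ₂ = 14.04 kmol/h.
Outlet amounts (n = n₀ + Σ ν·ξ):
  U: 292.4 − 1(49.71) − 1(14.04) = 228.7
  Q: 0 + 1(49.71) = 49.71
  V: 0 + 1(14.04) = 14.04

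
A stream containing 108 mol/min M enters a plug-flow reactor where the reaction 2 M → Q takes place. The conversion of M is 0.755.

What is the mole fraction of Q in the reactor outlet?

0.606

M reacted = 0.755 × 108 = 81.54 mol/min; ν_M = −2, so ξ = 81.54/2 = 40.77 mol/min.
Outlet amounts (n = n₀ + ν ξ):
  M: 108 − 2(40.77) = 26.46
  Q: 0 + 1(40.77) = 40.77
Total out = 67.23 mol/min; y_Q = 40.77 / 67.23 = 0.6064.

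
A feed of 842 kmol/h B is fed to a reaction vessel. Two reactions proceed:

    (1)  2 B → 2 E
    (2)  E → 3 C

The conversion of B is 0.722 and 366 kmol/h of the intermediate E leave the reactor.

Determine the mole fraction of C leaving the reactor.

Conversion of B: B consumed = 2ξ₁ = 0.722 × 842 → ξ₁ = 304 kmol/h.
E balance: n_E = 0 + 2ξ₁ − 1ξ₂ = 366 → ξ₂ = (2·304 − 366)/1 = 241.9 kmol/h.
Outlet amounts (n = n₀ + Σ ν·ξ):
  B: 842 − 2(304) = 234.1
  E: 0 + 2(304) − 1(241.9) = 366
  C: 0 + 3(241.9) = 725.8
Total out = 1326 kmol/h; y_C = 725.8 / 1326 = 0.5474.

0.547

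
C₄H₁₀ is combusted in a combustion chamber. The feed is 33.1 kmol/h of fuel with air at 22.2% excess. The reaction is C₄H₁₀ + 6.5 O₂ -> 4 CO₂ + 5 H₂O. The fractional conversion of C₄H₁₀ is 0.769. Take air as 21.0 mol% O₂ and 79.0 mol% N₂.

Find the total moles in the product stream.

1320 kmol/h

Stoichiometric O₂ = 6.5 × 33.1 = 215.2 kmol/h; O₂ fed = 215.2 × 1.222 = 262.9 kmol/h.
N₂ fed = 262.9 × 79/21 = 989.1 kmol/h.
Fuel reacted = 0.769 × 33.1 → ξ = 25.45 kmol/h.
Outlet (n = n₀ + ν ξ):
  C₄H₁₀: 33.1 − 1(25.45) = 7.646
  O₂: 262.9 − 6.5(25.45) = 97.46
  N₂: 989.1 (inert)
  CO₂: 0 + 4(25.45) = 101.8
  H₂O: 0 + 5(25.45) = 127.3
Total out = 7.646 + 97.46 + 989.1 + 101.8 + 127.3 = 1323 kmol/h.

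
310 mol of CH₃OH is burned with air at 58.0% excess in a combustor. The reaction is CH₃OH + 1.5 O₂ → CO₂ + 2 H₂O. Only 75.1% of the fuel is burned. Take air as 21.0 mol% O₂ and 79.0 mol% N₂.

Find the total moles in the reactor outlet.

3920 mol

Stoichiometric O₂ = 1.5 × 310 = 465 mol; O₂ fed = 465 × 1.580 = 734.7 mol.
N₂ fed = 734.7 × 79/21 = 2764 mol.
Fuel reacted = 0.751 × 310 → ξ = 232.8 mol.
Outlet (n = n₀ + ν ξ):
  CH₃OH: 310 − 1(232.8) = 77.19
  O₂: 734.7 − 1.5(232.8) = 385.5
  N₂: 2764 (inert)
  CO₂: 0 + 1(232.8) = 232.8
  H₂O: 0 + 2(232.8) = 465.6
Total out = 77.19 + 385.5 + 2764 + 232.8 + 465.6 = 3925 mol.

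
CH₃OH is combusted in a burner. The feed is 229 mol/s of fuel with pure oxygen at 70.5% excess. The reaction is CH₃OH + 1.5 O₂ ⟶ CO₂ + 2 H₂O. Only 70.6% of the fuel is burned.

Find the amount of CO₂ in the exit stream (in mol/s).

162 mol/s

Stoichiometric O₂ = 1.5 × 229 = 343.5 mol/s; O₂ fed = 343.5 × 1.705 = 585.7 mol/s.
Fuel reacted = 0.706 × 229 → ξ = 161.7 mol/s.
Outlet (n = n₀ + ν ξ):
  CH₃OH: 229 − 1(161.7) = 67.33
  O₂: 585.7 − 1.5(161.7) = 343.2
  CO₂: 0 + 1(161.7) = 161.7
  H₂O: 0 + 2(161.7) = 323.3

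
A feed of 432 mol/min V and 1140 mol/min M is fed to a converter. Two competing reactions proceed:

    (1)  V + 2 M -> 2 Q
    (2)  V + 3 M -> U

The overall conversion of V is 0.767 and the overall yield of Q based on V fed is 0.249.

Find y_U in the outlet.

Yield of Q: 2ξ₁ / 432 = 0.249 → ξ₁ = 53.78 mol/min.
Conversion of V: 1ξ₁ + 1ξ₂ = 0.767 × 432 = 331.3 → ξ₂ = 277.6 mol/min.
Outlet amounts (n = n₀ + Σ ν·ξ):
  V: 432 − 1(53.78) − 1(277.6) = 100.7
  M: 1140 − 2(53.78) − 3(277.6) = 199.8
  Q: 0 + 2(53.78) = 107.6
  U: 0 + 1(277.6) = 277.6
Total out = 685.5 mol/min; y_U = 277.6 / 685.5 = 0.4049.

0.405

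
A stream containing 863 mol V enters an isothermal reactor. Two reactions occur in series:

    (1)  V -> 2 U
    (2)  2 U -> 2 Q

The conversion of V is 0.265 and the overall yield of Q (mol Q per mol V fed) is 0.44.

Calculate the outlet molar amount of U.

Conversion of V: V consumed = 1ξ₁ = 0.265 × 863 → ξ₁ = 228.7 mol.
Yield of Q: 2ξ₂ / 863 = 0.44 → ξ₂ = 189.9 mol.
Outlet amounts (n = n₀ + Σ ν·ξ):
  V: 863 − 1(228.7) = 634.3
  U: 0 + 2(228.7) − 2(189.9) = 77.67
  Q: 0 + 2(189.9) = 379.7

77.7 mol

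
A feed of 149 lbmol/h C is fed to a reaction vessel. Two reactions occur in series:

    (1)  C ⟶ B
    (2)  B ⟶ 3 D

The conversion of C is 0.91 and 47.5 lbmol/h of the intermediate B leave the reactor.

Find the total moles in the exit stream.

325 lbmol/h

Conversion of C: C consumed = 1ξ₁ = 0.91 × 149 → ξ₁ = 135.6 lbmol/h.
B balance: n_B = 0 + 1ξ₁ − 1ξ₂ = 47.5 → ξ₂ = (1·135.6 − 47.5)/1 = 88.09 lbmol/h.
Outlet amounts (n = n₀ + Σ ν·ξ):
  C: 149 − 1(135.6) = 13.41
  B: 0 + 1(135.6) − 1(88.09) = 47.5
  D: 0 + 3(88.09) = 264.3
Total out = 13.41 + 47.5 + 264.3 = 325.2 lbmol/h.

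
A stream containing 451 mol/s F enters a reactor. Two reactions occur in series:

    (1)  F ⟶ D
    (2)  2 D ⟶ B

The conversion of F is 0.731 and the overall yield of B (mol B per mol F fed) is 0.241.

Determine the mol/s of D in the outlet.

112 mol/s

Conversion of F: F consumed = 1ξ₁ = 0.731 × 451 → ξ₁ = 329.7 mol/s.
Yield of B: 1ξ₂ / 451 = 0.241 → ξ₂ = 108.7 mol/s.
Outlet amounts (n = n₀ + Σ ν·ξ):
  F: 451 − 1(329.7) = 121.3
  D: 0 + 1(329.7) − 2(108.7) = 112.3
  B: 0 + 1(108.7) = 108.7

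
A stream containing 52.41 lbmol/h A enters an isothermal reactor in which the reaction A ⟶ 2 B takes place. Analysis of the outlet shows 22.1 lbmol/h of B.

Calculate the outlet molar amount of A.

41.4 lbmol/h

For B: n = n₀ + 2ξ → 22.1 = 0 + 2ξ, giving ξ = 11.05 lbmol/h.
Outlet amounts (n = n₀ + ν ξ):
  A: 52.41 − 1(11.05) = 41.36
  B: 0 + 2(11.05) = 22.1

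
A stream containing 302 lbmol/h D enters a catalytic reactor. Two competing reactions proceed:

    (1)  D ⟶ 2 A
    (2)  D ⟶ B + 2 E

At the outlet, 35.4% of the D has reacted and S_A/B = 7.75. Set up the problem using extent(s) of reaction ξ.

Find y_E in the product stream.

0.102

Conversion of D: D consumed = 0.354 × 302 = 106.9 lbmol/h = 1ξ₁ + 1ξ₂.
Selectivity: 2ξ₁ / (1ξ₂) = 7.75 → ξ₁ = 3.875 ξ₂.
Substitute: (1·3.875 + 1) ξ₂ = 106.9 → ξ₂ = 21.93 lbmol/h, ξ₁ = 84.98 lbmol/h.
Outlet amounts (n = n₀ + Σ ν·ξ):
  D: 302 − 1(84.98) − 1(21.93) = 195.1
  A: 0 + 2(84.98) = 170
  B: 0 + 1(21.93) = 21.93
  E: 0 + 2(21.93) = 43.86
Total out = 430.8 lbmol/h; y_E = 43.86 / 430.8 = 0.1018.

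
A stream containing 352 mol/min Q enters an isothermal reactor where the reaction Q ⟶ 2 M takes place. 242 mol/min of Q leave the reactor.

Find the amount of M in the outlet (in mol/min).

For Q: n = n₀ − 1ξ → 242 = 352 − 1ξ, giving ξ = 110 mol/min.
Outlet amounts (n = n₀ + ν ξ):
  Q: 352 − 1(110) = 242
  M: 0 + 2(110) = 220

220 mol/min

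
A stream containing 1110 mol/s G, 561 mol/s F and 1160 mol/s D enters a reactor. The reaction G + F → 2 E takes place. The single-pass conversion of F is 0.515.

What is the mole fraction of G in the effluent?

F reacted = 0.515 × 561 = 288.9 mol/s; ν_F = −1, so ξ = 288.9/1 = 288.9 mol/s.
Outlet amounts (n = n₀ + ν ξ):
  G: 1110 − 1(288.9) = 821.1
  F: 561 − 1(288.9) = 272.1
  E: 0 + 2(288.9) = 577.8
  D: 1160 (inert)
Total out = 2831 mol/s; y_G = 821.1 / 2831 = 0.29.

0.29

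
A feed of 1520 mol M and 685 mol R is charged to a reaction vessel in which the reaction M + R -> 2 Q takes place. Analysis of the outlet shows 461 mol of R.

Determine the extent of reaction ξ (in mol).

ξ = 224 mol

For R: n = n₀ − 1ξ → 461 = 685 − 1ξ, giving ξ = 224 mol.
Outlet amounts (n = n₀ + ν ξ):
  M: 1520 − 1(224) = 1296
  R: 685 − 1(224) = 461
  Q: 0 + 2(224) = 448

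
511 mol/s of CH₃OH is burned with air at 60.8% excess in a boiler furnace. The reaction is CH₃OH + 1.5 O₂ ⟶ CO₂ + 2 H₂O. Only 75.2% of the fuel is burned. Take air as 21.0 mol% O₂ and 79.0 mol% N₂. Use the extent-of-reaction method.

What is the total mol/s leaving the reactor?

6570 mol/s

Stoichiometric O₂ = 1.5 × 511 = 766.5 mol/s; O₂ fed = 766.5 × 1.608 = 1233 mol/s.
N₂ fed = 1233 × 79/21 = 4637 mol/s.
Fuel reacted = 0.752 × 511 → ξ = 384.3 mol/s.
Outlet (n = n₀ + ν ξ):
  CH₃OH: 511 − 1(384.3) = 126.7
  O₂: 1233 − 1.5(384.3) = 656.1
  N₂: 4637 (inert)
  CO₂: 0 + 1(384.3) = 384.3
  H₂O: 0 + 2(384.3) = 768.5
Total out = 126.7 + 656.1 + 4637 + 384.3 + 768.5 = 6572 mol/s.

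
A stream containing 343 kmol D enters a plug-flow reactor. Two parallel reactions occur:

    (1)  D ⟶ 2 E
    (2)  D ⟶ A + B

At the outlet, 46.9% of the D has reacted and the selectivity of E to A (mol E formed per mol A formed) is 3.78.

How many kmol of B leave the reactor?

Conversion of D: D consumed = 0.469 × 343 = 160.9 kmol = 1ξ₁ + 1ξ₂.
Selectivity: 2ξ₁ / (1ξ₂) = 3.78 → ξ₁ = 1.89 ξ₂.
Substitute: (1·1.89 + 1) ξ₂ = 160.9 → ξ₂ = 55.66 kmol, ξ₁ = 105.2 kmol.
Outlet amounts (n = n₀ + Σ ν·ξ):
  D: 343 − 1(105.2) − 1(55.66) = 182.1
  E: 0 + 2(105.2) = 210.4
  A: 0 + 1(55.66) = 55.66
  B: 0 + 1(55.66) = 55.66

55.7 kmol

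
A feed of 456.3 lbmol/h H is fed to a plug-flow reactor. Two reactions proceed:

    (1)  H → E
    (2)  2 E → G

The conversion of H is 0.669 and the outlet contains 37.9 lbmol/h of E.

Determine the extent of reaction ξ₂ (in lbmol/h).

Conversion of H: H consumed = 1ξ₁ = 0.669 × 456.3 → ξ₁ = 305.3 lbmol/h.
E balance: n_E = 0 + 1ξ₁ − 2ξ₂ = 37.9 → ξ₂ = (1·305.3 − 37.9)/2 = 133.7 lbmol/h.
Outlet amounts (n = n₀ + Σ ν·ξ):
  H: 456.3 − 1(305.3) = 151
  E: 0 + 1(305.3) − 2(133.7) = 37.9
  G: 0 + 1(133.7) = 133.7

ξ₂ = 134 lbmol/h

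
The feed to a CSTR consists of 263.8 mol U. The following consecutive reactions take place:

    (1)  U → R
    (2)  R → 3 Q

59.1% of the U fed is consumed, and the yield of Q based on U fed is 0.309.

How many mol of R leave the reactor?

Conversion of U: U consumed = 1ξ₁ = 0.591 × 263.8 → ξ₁ = 155.9 mol.
Yield of Q: 3ξ₂ / 263.8 = 0.309 → ξ₂ = 27.17 mol.
Outlet amounts (n = n₀ + Σ ν·ξ):
  U: 263.8 − 1(155.9) = 107.9
  R: 0 + 1(155.9) − 1(27.17) = 128.7
  Q: 0 + 3(27.17) = 81.51

129 mol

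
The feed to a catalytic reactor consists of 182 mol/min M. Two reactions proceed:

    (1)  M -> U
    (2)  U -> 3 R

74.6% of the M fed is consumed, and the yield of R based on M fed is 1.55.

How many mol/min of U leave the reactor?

Conversion of M: M consumed = 1ξ₁ = 0.746 × 182 → ξ₁ = 135.8 mol/min.
Yield of R: 3ξ₂ / 182 = 1.55 → ξ₂ = 94.03 mol/min.
Outlet amounts (n = n₀ + Σ ν·ξ):
  M: 182 − 1(135.8) = 46.23
  U: 0 + 1(135.8) − 1(94.03) = 41.74
  R: 0 + 3(94.03) = 282.1

41.7 mol/min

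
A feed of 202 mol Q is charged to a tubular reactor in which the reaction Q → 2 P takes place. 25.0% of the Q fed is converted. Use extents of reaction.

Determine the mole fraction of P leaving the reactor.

0.4

Q reacted = 0.25 × 202 = 50.5 mol; ν_Q = −1, so ξ = 50.5/1 = 50.5 mol.
Outlet amounts (n = n₀ + ν ξ):
  Q: 202 − 1(50.5) = 151.5
  P: 0 + 2(50.5) = 101
Total out = 252.5 mol; y_P = 101 / 252.5 = 0.4.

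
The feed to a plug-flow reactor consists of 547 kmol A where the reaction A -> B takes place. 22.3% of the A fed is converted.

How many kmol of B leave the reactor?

A reacted = 0.223 × 547 = 122 kmol; ν_A = −1, so ξ = 122/1 = 122 kmol.
Outlet amounts (n = n₀ + ν ξ):
  A: 547 − 1(122) = 425
  B: 0 + 1(122) = 122

122 kmol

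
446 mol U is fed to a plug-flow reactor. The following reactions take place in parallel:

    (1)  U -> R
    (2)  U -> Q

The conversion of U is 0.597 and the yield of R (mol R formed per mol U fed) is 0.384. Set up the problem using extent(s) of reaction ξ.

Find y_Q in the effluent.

Yield of R: 1ξ₁ / 446 = 0.384 → ξ₁ = 171.3 mol.
Conversion of U: 1ξ₁ + 1ξ₂ = 0.597 × 446 = 266.3 → ξ₂ = 95 mol.
Outlet amounts (n = n₀ + Σ ν·ξ):
  U: 446 − 1(171.3) − 1(95) = 179.7
  R: 0 + 1(171.3) = 171.3
  Q: 0 + 1(95) = 95
Total out = 446 mol; y_Q = 95 / 446 = 0.213.

0.213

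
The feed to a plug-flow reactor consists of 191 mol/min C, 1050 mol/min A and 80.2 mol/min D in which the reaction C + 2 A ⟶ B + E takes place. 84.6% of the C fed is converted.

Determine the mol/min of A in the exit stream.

C reacted = 0.846 × 191 = 161.6 mol/min; ν_C = −1, so ξ = 161.6/1 = 161.6 mol/min.
Outlet amounts (n = n₀ + ν ξ):
  C: 191 − 1(161.6) = 29.41
  A: 1050 − 2(161.6) = 726.8
  B: 0 + 1(161.6) = 161.6
  E: 0 + 1(161.6) = 161.6
  D: 80.2 (inert)

727 mol/min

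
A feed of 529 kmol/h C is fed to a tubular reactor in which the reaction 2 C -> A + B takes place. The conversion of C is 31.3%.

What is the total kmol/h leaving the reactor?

529 kmol/h

C reacted = 0.313 × 529 = 165.6 kmol/h; ν_C = −2, so ξ = 165.6/2 = 82.79 kmol/h.
Outlet amounts (n = n₀ + ν ξ):
  C: 529 − 2(82.79) = 363.4
  A: 0 + 1(82.79) = 82.79
  B: 0 + 1(82.79) = 82.79
Total out = 363.4 + 82.79 + 82.79 = 529 kmol/h.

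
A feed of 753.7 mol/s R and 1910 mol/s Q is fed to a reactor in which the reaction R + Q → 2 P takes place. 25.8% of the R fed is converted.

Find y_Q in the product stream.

R reacted = 0.258 × 753.7 = 194.5 mol/s; ν_R = −1, so ξ = 194.5/1 = 194.5 mol/s.
Outlet amounts (n = n₀ + ν ξ):
  R: 753.7 − 1(194.5) = 559.2
  Q: 1910 − 1(194.5) = 1716
  P: 0 + 2(194.5) = 388.9
Total out = 2664 mol/s; y_Q = 1716 / 2664 = 0.644.

0.644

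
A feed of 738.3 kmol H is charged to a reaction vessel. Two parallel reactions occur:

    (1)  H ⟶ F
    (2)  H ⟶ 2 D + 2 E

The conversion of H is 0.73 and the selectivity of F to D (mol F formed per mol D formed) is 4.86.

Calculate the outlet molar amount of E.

Conversion of H: H consumed = 0.73 × 738.3 = 539 kmol = 1ξ₁ + 1ξ₂.
Selectivity: 1ξ₁ / (2ξ₂) = 4.86 → ξ₁ = 9.72 ξ₂.
Substitute: (1·9.72 + 1) ξ₂ = 539 → ξ₂ = 50.28 kmol, ξ₁ = 488.7 kmol.
Outlet amounts (n = n₀ + Σ ν·ξ):
  H: 738.3 − 1(488.7) − 1(50.28) = 199.3
  F: 0 + 1(488.7) = 488.7
  D: 0 + 2(50.28) = 100.6
  E: 0 + 2(50.28) = 100.6

101 kmol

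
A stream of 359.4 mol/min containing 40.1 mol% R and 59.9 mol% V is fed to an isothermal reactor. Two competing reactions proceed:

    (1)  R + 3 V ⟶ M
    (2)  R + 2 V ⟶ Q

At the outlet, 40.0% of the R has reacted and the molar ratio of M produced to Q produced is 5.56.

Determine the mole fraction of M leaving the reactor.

Conversion of R: R consumed = 0.4 × 144.1 = 57.65 mol/min = 1ξ₁ + 1ξ₂.
Selectivity: 1ξ₁ / (1ξ₂) = 5.56 → ξ₁ = 5.56 ξ₂.
Substitute: (1·5.56 + 1) ξ₂ = 57.65 → ξ₂ = 8.788 mol/min, ξ₁ = 48.86 mol/min.
Outlet amounts (n = n₀ + Σ ν·ξ):
  R: 144.1 − 1(48.86) − 1(8.788) = 86.47
  V: 215.3 − 3(48.86) − 2(8.788) = 51.13
  M: 0 + 1(48.86) = 48.86
  Q: 0 + 1(8.788) = 8.788
Total out = 195.2 mol/min; y_M = 48.86 / 195.2 = 0.2503.

0.25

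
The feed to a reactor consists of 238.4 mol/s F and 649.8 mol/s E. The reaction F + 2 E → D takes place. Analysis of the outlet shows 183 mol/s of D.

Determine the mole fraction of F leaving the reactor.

0.106

For D: n = n₀ + 1ξ → 183 = 0 + 1ξ, giving ξ = 183 mol/s.
Outlet amounts (n = n₀ + ν ξ):
  F: 238.4 − 1(183) = 55.4
  E: 649.8 − 2(183) = 283.8
  D: 0 + 1(183) = 183
Total out = 522.2 mol/s; y_F = 55.4 / 522.2 = 0.1061.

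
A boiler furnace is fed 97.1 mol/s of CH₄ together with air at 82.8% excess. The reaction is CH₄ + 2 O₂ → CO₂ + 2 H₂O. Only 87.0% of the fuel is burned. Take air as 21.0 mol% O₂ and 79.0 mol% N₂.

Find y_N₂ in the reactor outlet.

0.747

Stoichiometric O₂ = 2 × 97.1 = 194.2 mol/s; O₂ fed = 194.2 × 1.828 = 355 mol/s.
N₂ fed = 355 × 79/21 = 1335 mol/s.
Fuel reacted = 0.87 × 97.1 → ξ = 84.48 mol/s.
Outlet (n = n₀ + ν ξ):
  CH₄: 97.1 − 1(84.48) = 12.62
  O₂: 355 − 2(84.48) = 186
  N₂: 1335 (inert)
  CO₂: 0 + 1(84.48) = 84.48
  H₂O: 0 + 2(84.48) = 169
Total out = 1788 mol/s; y_N₂ = 1335 / 1788 = 0.7471.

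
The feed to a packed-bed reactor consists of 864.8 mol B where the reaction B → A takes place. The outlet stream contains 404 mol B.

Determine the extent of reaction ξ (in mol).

ξ = 461 mol

For B: n = n₀ − 1ξ → 404 = 864.8 − 1ξ, giving ξ = 460.8 mol.
Outlet amounts (n = n₀ + ν ξ):
  B: 864.8 − 1(460.8) = 404
  A: 0 + 1(460.8) = 460.8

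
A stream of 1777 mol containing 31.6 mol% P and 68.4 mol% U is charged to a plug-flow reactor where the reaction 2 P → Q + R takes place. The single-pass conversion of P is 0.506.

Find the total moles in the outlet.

1780 mol

P reacted = 0.506 × 561.5 = 284.1 mol; ν_P = −2, so ξ = 284.1/2 = 142.1 mol.
Outlet amounts (n = n₀ + ν ξ):
  P: 561.5 − 2(142.1) = 277.4
  Q: 0 + 1(142.1) = 142.1
  R: 0 + 1(142.1) = 142.1
  U: 1215 (inert)
Total out = 277.4 + 142.1 + 142.1 + 1215 = 1777 mol.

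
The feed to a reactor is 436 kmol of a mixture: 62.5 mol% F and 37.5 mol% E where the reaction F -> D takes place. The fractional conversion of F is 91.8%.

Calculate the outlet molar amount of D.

F reacted = 0.918 × 272.5 = 250.2 kmol; ν_F = −1, so ξ = 250.2/1 = 250.2 kmol.
Outlet amounts (n = n₀ + ν ξ):
  F: 272.5 − 1(250.2) = 22.34
  D: 0 + 1(250.2) = 250.2
  E: 163.5 (inert)

250 kmol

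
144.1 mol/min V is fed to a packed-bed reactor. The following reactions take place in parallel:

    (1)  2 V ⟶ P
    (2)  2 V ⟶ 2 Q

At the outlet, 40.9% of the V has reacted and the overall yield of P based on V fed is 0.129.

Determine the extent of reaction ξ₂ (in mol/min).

ξ₂ = 10.9 mol/min

Yield of P: 1ξ₁ / 144.1 = 0.129 → ξ₁ = 18.59 mol/min.
Conversion of V: 2ξ₁ + 2ξ₂ = 0.409 × 144.1 = 58.94 → ξ₂ = 10.88 mol/min.
Outlet amounts (n = n₀ + Σ ν·ξ):
  V: 144.1 − 2(18.59) − 2(10.88) = 85.16
  P: 0 + 1(18.59) = 18.59
  Q: 0 + 2(10.88) = 21.76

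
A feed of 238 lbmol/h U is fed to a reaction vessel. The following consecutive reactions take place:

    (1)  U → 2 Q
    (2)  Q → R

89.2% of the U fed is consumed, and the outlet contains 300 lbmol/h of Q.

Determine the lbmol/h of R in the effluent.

Conversion of U: U consumed = 1ξ₁ = 0.892 × 238 → ξ₁ = 212.3 lbmol/h.
Q balance: n_Q = 0 + 2ξ₁ − 1ξ₂ = 300 → ξ₂ = (2·212.3 − 300)/1 = 124.6 lbmol/h.
Outlet amounts (n = n₀ + Σ ν·ξ):
  U: 238 − 1(212.3) = 25.7
  Q: 0 + 2(212.3) − 1(124.6) = 300
  R: 0 + 1(124.6) = 124.6

125 lbmol/h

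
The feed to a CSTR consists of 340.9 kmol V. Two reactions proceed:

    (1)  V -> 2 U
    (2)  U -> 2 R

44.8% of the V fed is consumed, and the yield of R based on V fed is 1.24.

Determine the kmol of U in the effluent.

94.1 kmol

Conversion of V: V consumed = 1ξ₁ = 0.448 × 340.9 → ξ₁ = 152.7 kmol.
Yield of R: 2ξ₂ / 340.9 = 1.24 → ξ₂ = 211.4 kmol.
Outlet amounts (n = n₀ + Σ ν·ξ):
  V: 340.9 − 1(152.7) = 188.2
  U: 0 + 2(152.7) − 1(211.4) = 94.09
  R: 0 + 2(211.4) = 422.7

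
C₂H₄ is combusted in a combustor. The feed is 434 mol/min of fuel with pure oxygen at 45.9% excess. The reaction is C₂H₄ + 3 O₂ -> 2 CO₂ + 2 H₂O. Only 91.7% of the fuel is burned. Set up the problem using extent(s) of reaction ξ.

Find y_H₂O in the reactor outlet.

Stoichiometric O₂ = 3 × 434 = 1302 mol/min; O₂ fed = 1302 × 1.459 = 1900 mol/min.
Fuel reacted = 0.917 × 434 → ξ = 398 mol/min.
Outlet (n = n₀ + ν ξ):
  C₂H₄: 434 − 1(398) = 36.02
  O₂: 1900 − 3(398) = 705.7
  CO₂: 0 + 2(398) = 796
  H₂O: 0 + 2(398) = 796
Total out = 2334 mol/min; y_H₂O = 796 / 2334 = 0.3411.

0.341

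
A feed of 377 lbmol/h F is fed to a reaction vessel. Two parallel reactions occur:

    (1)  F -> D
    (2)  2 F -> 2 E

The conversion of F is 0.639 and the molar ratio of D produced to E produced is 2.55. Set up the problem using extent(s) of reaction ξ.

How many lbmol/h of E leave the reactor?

67.9 lbmol/h

Conversion of F: F consumed = 0.639 × 377 = 240.9 lbmol/h = 1ξ₁ + 2ξ₂.
Selectivity: 1ξ₁ / (2ξ₂) = 2.55 → ξ₁ = 5.1 ξ₂.
Substitute: (1·5.1 + 2) ξ₂ = 240.9 → ξ₂ = 33.93 lbmol/h, ξ₁ = 173 lbmol/h.
Outlet amounts (n = n₀ + Σ ν·ξ):
  F: 377 − 1(173) − 2(33.93) = 136.1
  D: 0 + 1(173) = 173
  E: 0 + 2(33.93) = 67.86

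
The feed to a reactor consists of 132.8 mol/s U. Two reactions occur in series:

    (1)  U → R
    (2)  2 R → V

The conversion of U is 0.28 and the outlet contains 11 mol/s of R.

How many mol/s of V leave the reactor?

13.1 mol/s

Conversion of U: U consumed = 1ξ₁ = 0.28 × 132.8 → ξ₁ = 37.18 mol/s.
R balance: n_R = 0 + 1ξ₁ − 2ξ₂ = 11 → ξ₂ = (1·37.18 − 11)/2 = 13.09 mol/s.
Outlet amounts (n = n₀ + Σ ν·ξ):
  U: 132.8 − 1(37.18) = 95.62
  R: 0 + 1(37.18) − 2(13.09) = 11
  V: 0 + 1(13.09) = 13.09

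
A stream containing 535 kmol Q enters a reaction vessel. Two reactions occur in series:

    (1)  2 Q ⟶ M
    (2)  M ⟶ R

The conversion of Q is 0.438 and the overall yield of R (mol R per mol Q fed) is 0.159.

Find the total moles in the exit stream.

418 kmol

Conversion of Q: Q consumed = 2ξ₁ = 0.438 × 535 → ξ₁ = 117.2 kmol.
Yield of R: 1ξ₂ / 535 = 0.159 → ξ₂ = 85.06 kmol.
Outlet amounts (n = n₀ + Σ ν·ξ):
  Q: 535 − 2(117.2) = 300.7
  M: 0 + 1(117.2) − 1(85.06) = 32.1
  R: 0 + 1(85.06) = 85.06
Total out = 300.7 + 32.1 + 85.06 = 417.8 kmol.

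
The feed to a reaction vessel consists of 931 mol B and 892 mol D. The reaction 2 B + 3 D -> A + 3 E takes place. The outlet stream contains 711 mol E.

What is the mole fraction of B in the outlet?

0.288

For E: n = n₀ + 3ξ → 711 = 0 + 3ξ, giving ξ = 237 mol.
Outlet amounts (n = n₀ + ν ξ):
  B: 931 − 2(237) = 457
  D: 892 − 3(237) = 181
  A: 0 + 1(237) = 237
  E: 0 + 3(237) = 711
Total out = 1586 mol; y_B = 457 / 1586 = 0.2881.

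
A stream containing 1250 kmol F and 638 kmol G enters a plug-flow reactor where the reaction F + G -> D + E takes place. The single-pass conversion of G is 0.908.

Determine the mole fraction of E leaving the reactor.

G reacted = 0.908 × 638 = 579.3 kmol; ν_G = −1, so ξ = 579.3/1 = 579.3 kmol.
Outlet amounts (n = n₀ + ν ξ):
  F: 1250 − 1(579.3) = 670.7
  G: 638 − 1(579.3) = 58.7
  D: 0 + 1(579.3) = 579.3
  E: 0 + 1(579.3) = 579.3
Total out = 1888 kmol; y_E = 579.3 / 1888 = 0.3068.

0.307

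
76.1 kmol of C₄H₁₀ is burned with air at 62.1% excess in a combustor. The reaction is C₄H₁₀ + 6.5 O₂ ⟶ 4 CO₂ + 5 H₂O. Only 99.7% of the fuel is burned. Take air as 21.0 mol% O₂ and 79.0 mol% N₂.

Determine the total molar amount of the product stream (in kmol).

Stoichiometric O₂ = 6.5 × 76.1 = 494.6 kmol; O₂ fed = 494.6 × 1.621 = 801.8 kmol.
N₂ fed = 801.8 × 79/21 = 3016 kmol.
Fuel reacted = 0.997 × 76.1 → ξ = 75.87 kmol.
Outlet (n = n₀ + ν ξ):
  C₄H₁₀: 76.1 − 1(75.87) = 0.2283
  O₂: 801.8 − 6.5(75.87) = 308.7
  N₂: 3016 (inert)
  CO₂: 0 + 4(75.87) = 303.5
  H₂O: 0 + 5(75.87) = 379.4
Total out = 0.2283 + 308.7 + 3016 + 303.5 + 379.4 = 4008 kmol.

4010 kmol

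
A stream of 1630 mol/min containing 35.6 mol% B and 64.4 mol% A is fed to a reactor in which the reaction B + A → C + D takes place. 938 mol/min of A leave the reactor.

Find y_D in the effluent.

0.0685

For A: n = n₀ − 1ξ → 938 = 1050 − 1ξ, giving ξ = 111.7 mol/min.
Outlet amounts (n = n₀ + ν ξ):
  B: 580.3 − 1(111.7) = 468.6
  A: 1050 − 1(111.7) = 938
  C: 0 + 1(111.7) = 111.7
  D: 0 + 1(111.7) = 111.7
Total out = 1630 mol/min; y_D = 111.7 / 1630 = 0.06854.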